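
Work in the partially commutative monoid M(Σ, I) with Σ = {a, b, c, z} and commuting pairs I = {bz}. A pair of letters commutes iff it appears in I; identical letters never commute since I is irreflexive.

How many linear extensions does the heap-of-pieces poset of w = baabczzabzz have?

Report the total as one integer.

#0=b has no predecessor
#1=a depends on [0:b]
#2=a depends on [1:a]
#3=b depends on [2:a]
#4=c depends on [3:b]
#5=z depends on [4:c]
#6=z depends on [5:z]
#7=a depends on [6:z]
#8=b depends on [7:a]
#9=z depends on [7:a]
#10=z depends on [9:z]
sources: [0:b]
N(rest) = Σ N(rest − s) over sources s of rest; N(one piece) = 1:
  size 1 → [8]=1  [10]=1
  size 2 → [8,10]=2  [9,10]=1
  size 3 → [8,9,10]=3
  size 4 → [7,8,9,10]=3
  size 5 → [6,7,8,9,10]=3
  size 6 → [5,6,7,8,9,10]=3
  size 7 → [4,5,6,7,8,9,10]=3
  size 8 → [3,4,5,6,7,8,9,10]=3
  size 9 → [2,3,4,5,6,7,8,9,10]=3
  first=0(b) contributes 3

3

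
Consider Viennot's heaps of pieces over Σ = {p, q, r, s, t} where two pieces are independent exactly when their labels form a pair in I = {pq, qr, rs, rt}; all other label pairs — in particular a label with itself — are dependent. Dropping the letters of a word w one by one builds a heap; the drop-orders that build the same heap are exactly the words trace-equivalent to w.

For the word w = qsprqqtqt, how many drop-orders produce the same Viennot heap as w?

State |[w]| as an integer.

0(q) covers ∅
1(s) covers 0:q
2(p) covers 1:s
3(r) covers 2:p
4(q) covers 1:s
5(q) covers 4:q
6(t) covers 2:p, 5:q
7(q) covers 6:t
8(t) covers 7:q
floor of heap: 0:q
completions by unplaced set U, small U first (add the entries for U minus each lowest piece of U):
  |U|=1: {3}:1  {8}:1
  |U|=2: {3,8}:2  {7,8}:1
  |U|=3: {3,7,8}:3  {6,7,8}:1
  |U|=4: {3,6,7,8}:4  {5,6,7,8}:1
  |U|=5: {2,3,6,7,8}:4  {3,5,6,7,8}:5  {4,5,6,7,8}:1
  |U|=6: {2,3,5,6,7,8}:9  {3,4,5,6,7,8}:6
  |U|=7: {2,3,4,5,6,7,8}:15
  start at 0(q): 15

15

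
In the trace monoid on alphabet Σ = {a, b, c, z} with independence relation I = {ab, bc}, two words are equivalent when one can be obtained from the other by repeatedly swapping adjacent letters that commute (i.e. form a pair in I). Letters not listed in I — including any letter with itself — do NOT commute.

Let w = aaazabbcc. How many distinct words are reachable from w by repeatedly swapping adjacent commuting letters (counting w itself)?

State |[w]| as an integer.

10

#0=a has no predecessor
#1=a depends on [0:a]
#2=a depends on [1:a]
#3=z depends on [2:a]
#4=a depends on [3:z]
#5=b depends on [3:z]
#6=b depends on [5:b]
#7=c depends on [4:a]
#8=c depends on [7:c]
sources: [0:a]
N(rest) = Σ N(rest − s) over sources s of rest; N(one piece) = 1:
  size 1 → [6]=1  [8]=1
  size 2 → [5,6]=1  [6,8]=2  [7,8]=1
  size 3 → [4,7,8]=1  [5,6,8]=3  [6,7,8]=3
  size 4 → [4,6,7,8]=4  [5,6,7,8]=6
  size 5 → [4,5,6,7,8]=10
  size 6 → [3,4,5,6,7,8]=10
  size 7 → [2,3,4,5,6,7,8]=10
  first=0(a) contributes 10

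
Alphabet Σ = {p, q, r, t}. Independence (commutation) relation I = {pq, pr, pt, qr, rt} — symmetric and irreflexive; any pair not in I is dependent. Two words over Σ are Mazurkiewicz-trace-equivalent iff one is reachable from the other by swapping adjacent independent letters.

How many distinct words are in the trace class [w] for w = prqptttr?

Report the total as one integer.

piece 0:p — minimal
piece 1:r — minimal
piece 2:q — minimal
piece 3:p rests on {0:p}
piece 4:t rests on {2:q}
piece 5:t rests on {4:t}
piece 6:t rests on {5:t}
piece 7:r rests on {1:r}
minimal pieces: {0:p, 1:r, 2:q}
ways to finish when only these pieces remain (= sum over removing one remaining piece with nothing left below it):
  1 left: {3}→1  {6}→1  {7}→1
  2 left: {0,3}→1  {1,7}→1  {3,6}→2  {3,7}→2  {5,6}→1  {6,7}→2
  3 left: {0,3,6}→3  {0,3,7}→3  {1,3,7}→3  {1,6,7}→3  {3,5,6}→3  {3,6,7}→6  {4,5,6}→1  {5,6,7}→3
  4 left: {0,1,3,7}→6  {0,3,5,6}→6  {0,3,6,7}→12  {1,3,6,7}→12  {1,5,6,7}→6  {2,4,5,6}→1  {3,4,5,6}→4  {3,5,6,7}→12  {4,5,6,7}→4
  5 left: {0,1,3,6,7}→30  {0,3,4,5,6}→10  {0,3,5,6,7}→30  {1,3,5,6,7}→30  {1,4,5,6,7}→10  {2,3,4,5,6}→5  {2,4,5,6,7}→5  {3,4,5,6,7}→20
  6 left: {0,1,3,5,6,7}→90  {0,2,3,4,5,6}→15  {0,3,4,5,6,7}→60  {1,2,4,5,6,7}→15  {1,3,4,5,6,7}→60  {2,3,4,5,6,7}→30
  placing 0:p first → 105 extensions
  placing 1:r first → 105 extensions
  placing 2:q first → 210 extensions
total linear extensions = 420

420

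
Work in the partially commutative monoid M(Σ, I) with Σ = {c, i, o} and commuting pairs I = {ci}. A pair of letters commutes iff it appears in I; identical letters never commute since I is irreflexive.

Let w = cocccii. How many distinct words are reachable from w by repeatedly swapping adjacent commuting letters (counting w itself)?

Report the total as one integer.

10

drop 0:c onto floor
drop 1:o onto {0:c}
drop 2:c onto {1:o}
drop 3:c onto {2:c}
drop 4:c onto {3:c}
drop 5:i onto {1:o}
drop 6:i onto {5:i}
ground layer = {0:c}
drop-orders for the pieces not yet dropped (sum over which currently-grounded one goes next):
  1 to go: {4} 1  {6} 1
  2 to go: {3,4} 1  {4,6} 2  {5,6} 1
  3 to go: {2,3,4} 1  {3,4,6} 3  {4,5,6} 3
  4 to go: {2,3,4,6} 4  {3,4,5,6} 6
  5 to go: {2,3,4,5,6} 10
  if 0:c drops first: 10 orders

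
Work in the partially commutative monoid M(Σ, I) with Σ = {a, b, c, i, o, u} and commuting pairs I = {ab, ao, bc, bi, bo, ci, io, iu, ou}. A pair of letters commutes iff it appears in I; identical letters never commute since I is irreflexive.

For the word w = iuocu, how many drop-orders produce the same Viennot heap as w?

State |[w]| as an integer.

#0=i has no predecessor
#1=u has no predecessor
#2=o has no predecessor
#3=c depends on [1:u, 2:o]
#4=u depends on [3:c]
sources: [0:i, 1:u, 2:o]
N(rest) = Σ N(rest − s) over sources s of rest; N(one piece) = 1:
  size 1 → [0]=1  [4]=1
  size 2 → [0,4]=2  [3,4]=1
  size 3 → [0,3,4]=3  [1,3,4]=1  [2,3,4]=1
  first=0(i) contributes 2
  first=1(u) contributes 4
  first=2(o) contributes 4
|[w]| = 10

10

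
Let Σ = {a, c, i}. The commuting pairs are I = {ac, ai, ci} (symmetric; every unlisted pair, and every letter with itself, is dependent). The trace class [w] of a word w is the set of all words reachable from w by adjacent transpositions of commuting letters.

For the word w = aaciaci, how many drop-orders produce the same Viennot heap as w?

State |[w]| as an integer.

210

#0=a has no predecessor
#1=a depends on [0:a]
#2=c has no predecessor
#3=i has no predecessor
#4=a depends on [1:a]
#5=c depends on [2:c]
#6=i depends on [3:i]
sources: [0:a, 2:c, 3:i]
N(rest) = Σ N(rest − s) over sources s of rest; N(one piece) = 1:
  size 1 → [4]=1  [5]=1  [6]=1
  size 2 → [1,4]=1  [2,5]=1  [3,6]=1  [4,5]=2  [4,6]=2  [5,6]=2
  size 3 → [0,1,4]=1  [1,4,5]=3  [1,4,6]=3  [2,4,5]=3  [2,5,6]=3  [3,4,6]=3  [3,5,6]=3  [4,5,6]=6
  size 4 → [0,1,4,5]=4  [0,1,4,6]=4  [1,2,4,5]=6  [1,3,4,6]=6  [1,4,5,6]=12  [2,3,5,6]=6  [2,4,5,6]=12  [3,4,5,6]=12
  size 5 → [0,1,2,4,5]=10  [0,1,3,4,6]=10  [0,1,4,5,6]=20  [1,2,4,5,6]=30  [1,3,4,5,6]=30  [2,3,4,5,6]=30
  first=0(a) contributes 90
  first=2(c) contributes 60
  first=3(i) contributes 60
|[w]| = 210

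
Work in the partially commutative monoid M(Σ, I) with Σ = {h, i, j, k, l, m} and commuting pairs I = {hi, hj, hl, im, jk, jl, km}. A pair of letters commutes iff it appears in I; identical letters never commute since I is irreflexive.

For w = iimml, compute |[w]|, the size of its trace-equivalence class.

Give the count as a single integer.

piece 0:i — minimal
piece 1:i rests on {0:i}
piece 2:m — minimal
piece 3:m rests on {2:m}
piece 4:l rests on {1:i, 3:m}
minimal pieces: {0:i, 2:m}
ways to finish when only these pieces remain (= sum over removing one remaining piece with nothing left below it):
  1 left: {4}→1
  2 left: {1,4}→1  {3,4}→1
  3 left: {0,1,4}→1  {1,3,4}→2  {2,3,4}→1
  placing 0:i first → 3 extensions
  placing 2:m first → 3 extensions
total linear extensions = 6

6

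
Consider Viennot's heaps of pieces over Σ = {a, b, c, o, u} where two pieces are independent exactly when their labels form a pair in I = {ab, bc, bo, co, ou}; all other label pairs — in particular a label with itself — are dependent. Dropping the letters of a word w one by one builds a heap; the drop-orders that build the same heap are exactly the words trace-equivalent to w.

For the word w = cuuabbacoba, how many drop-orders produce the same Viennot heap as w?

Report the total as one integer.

0(c) covers ∅
1(u) covers 0:c
2(u) covers 1:u
3(a) covers 2:u
4(b) covers 2:u
5(b) covers 4:b
6(a) covers 3:a
7(c) covers 6:a
8(o) covers 6:a
9(b) covers 5:b
10(a) covers 7:c, 8:o
floor of heap: 0:c
completions by unplaced set U, small U first (add the entries for U minus each lowest piece of U):
  |U|=1: {9}:1  {10}:1
  |U|=2: {5,9}:1  {7,10}:1  {8,10}:1  {9,10}:2
  |U|=3: {4,5,9}:1  {5,9,10}:3  {7,8,10}:2  {7,9,10}:3  {8,9,10}:3
  |U|=4: {4,5,9,10}:4  {5,7,9,10}:6  {5,8,9,10}:6  {6,7,8,10}:2  {7,8,9,10}:8
  |U|=5: {3,6,7,8,10}:2  {4,5,7,9,10}:10  {4,5,8,9,10}:10  {5,7,8,9,10}:20  {6,7,8,9,10}:10
  |U|=6: {3,6,7,8,9,10}:12  {4,5,7,8,9,10}:40  {5,6,7,8,9,10}:30
  |U|=7: {3,5,6,7,8,9,10}:42  {4,5,6,7,8,9,10}:70
  |U|=8: {3,4,5,6,7,8,9,10}:112
  |U|=9: {2,3,4,5,6,7,8,9,10}:112
  start at 0(c): 112

112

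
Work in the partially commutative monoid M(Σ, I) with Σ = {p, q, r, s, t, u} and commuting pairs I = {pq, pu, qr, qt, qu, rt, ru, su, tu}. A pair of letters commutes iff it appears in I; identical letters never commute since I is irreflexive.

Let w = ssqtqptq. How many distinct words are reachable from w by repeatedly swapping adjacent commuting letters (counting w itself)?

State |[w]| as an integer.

20

piece 0:s — minimal
piece 1:s rests on {0:s}
piece 2:q rests on {1:s}
piece 3:t rests on {1:s}
piece 4:q rests on {2:q}
piece 5:p rests on {3:t}
piece 6:t rests on {5:p}
piece 7:q rests on {4:q}
minimal pieces: {0:s}
ways to finish when only these pieces remain (= sum over removing one remaining piece with nothing left below it):
  1 left: {6}→1  {7}→1
  2 left: {4,7}→1  {5,6}→1  {6,7}→2
  3 left: {2,4,7}→1  {3,5,6}→1  {4,6,7}→3  {5,6,7}→3
  4 left: {2,4,6,7}→4  {3,5,6,7}→4  {4,5,6,7}→6
  5 left: {2,4,5,6,7}→10  {3,4,5,6,7}→10
  6 left: {2,3,4,5,6,7}→20
  placing 0:s first → 20 extensions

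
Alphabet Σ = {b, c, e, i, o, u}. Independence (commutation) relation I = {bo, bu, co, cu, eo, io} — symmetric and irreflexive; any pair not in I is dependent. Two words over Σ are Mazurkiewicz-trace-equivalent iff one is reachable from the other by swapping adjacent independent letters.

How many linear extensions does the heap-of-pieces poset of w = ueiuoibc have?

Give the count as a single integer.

drop 0:u onto floor
drop 1:e onto {0:u}
drop 2:i onto {1:e}
drop 3:u onto {2:i}
drop 4:o onto {3:u}
drop 5:i onto {3:u}
drop 6:b onto {5:i}
drop 7:c onto {6:b}
ground layer = {0:u}
drop-orders for the pieces not yet dropped (sum over which currently-grounded one goes next):
  1 to go: {4} 1  {7} 1
  2 to go: {4,7} 2  {6,7} 1
  3 to go: {4,6,7} 3  {5,6,7} 1
  4 to go: {4,5,6,7} 4
  5 to go: {3,4,5,6,7} 4
  6 to go: {2,3,4,5,6,7} 4
  if 0:u drops first: 4 orders

4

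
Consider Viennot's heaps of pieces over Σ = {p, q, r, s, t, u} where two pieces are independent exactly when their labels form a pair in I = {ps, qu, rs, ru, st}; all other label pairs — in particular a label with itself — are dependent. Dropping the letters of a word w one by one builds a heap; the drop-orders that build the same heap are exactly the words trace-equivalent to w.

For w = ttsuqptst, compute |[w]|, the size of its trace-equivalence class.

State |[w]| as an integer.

#0=t has no predecessor
#1=t depends on [0:t]
#2=s has no predecessor
#3=u depends on [1:t, 2:s]
#4=q depends on [1:t, 2:s]
#5=p depends on [3:u, 4:q]
#6=t depends on [5:p]
#7=s depends on [3:u, 4:q]
#8=t depends on [6:t]
sources: [0:t, 2:s]
N(rest) = Σ N(rest − s) over sources s of rest; N(one piece) = 1:
  size 1 → [7]=1  [8]=1
  size 2 → [6,8]=1  [7,8]=2
  size 3 → [5,6,8]=1  [6,7,8]=3
  size 4 → [5,6,7,8]=4
  size 5 → [3,5,6,7,8]=4  [4,5,6,7,8]=4
  size 6 → [3,4,5,6,7,8]=8
  size 7 → [1,3,4,5,6,7,8]=8  [2,3,4,5,6,7,8]=8
  first=0(t) contributes 16
  first=2(s) contributes 8
|[w]| = 24

24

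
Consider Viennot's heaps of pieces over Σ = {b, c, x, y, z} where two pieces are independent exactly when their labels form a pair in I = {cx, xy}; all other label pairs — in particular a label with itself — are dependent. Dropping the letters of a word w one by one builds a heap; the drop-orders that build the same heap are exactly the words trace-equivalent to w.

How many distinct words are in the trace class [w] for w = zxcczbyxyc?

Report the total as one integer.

piece 0:z — minimal
piece 1:x rests on {0:z}
piece 2:c rests on {0:z}
piece 3:c rests on {2:c}
piece 4:z rests on {1:x, 3:c}
piece 5:b rests on {4:z}
piece 6:y rests on {5:b}
piece 7:x rests on {5:b}
piece 8:y rests on {6:y}
piece 9:c rests on {8:y}
minimal pieces: {0:z}
ways to finish when only these pieces remain (= sum over removing one remaining piece with nothing left below it):
  1 left: {7}→1  {9}→1
  2 left: {7,9}→2  {8,9}→1
  3 left: {6,8,9}→1  {7,8,9}→3
  4 left: {6,7,8,9}→4
  5 left: {5,6,7,8,9}→4
  6 left: {4,5,6,7,8,9}→4
  7 left: {1,4,5,6,7,8,9}→4  {3,4,5,6,7,8,9}→4
  8 left: {1,3,4,5,6,7,8,9}→8  {2,3,4,5,6,7,8,9}→4
  placing 0:z first → 12 extensions

12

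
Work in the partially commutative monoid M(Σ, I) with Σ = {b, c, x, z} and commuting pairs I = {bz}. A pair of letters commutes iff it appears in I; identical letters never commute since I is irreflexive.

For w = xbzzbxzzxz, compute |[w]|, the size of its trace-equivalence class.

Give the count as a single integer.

6

0(x) covers ∅
1(b) covers 0:x
2(z) covers 0:x
3(z) covers 2:z
4(b) covers 1:b
5(x) covers 3:z, 4:b
6(z) covers 5:x
7(z) covers 6:z
8(x) covers 7:z
9(z) covers 8:x
floor of heap: 0:x
completions by unplaced set U, small U first (add the entries for U minus each lowest piece of U):
  |U|=1: {9}:1
  |U|=2: {8,9}:1
  |U|=3: {7,8,9}:1
  |U|=4: {6,7,8,9}:1
  |U|=5: {5,6,7,8,9}:1
  |U|=6: {3,5,6,7,8,9}:1  {4,5,6,7,8,9}:1
  |U|=7: {1,4,5,6,7,8,9}:1  {2,3,5,6,7,8,9}:1  {3,4,5,6,7,8,9}:2
  |U|=8: {1,3,4,5,6,7,8,9}:3  {2,3,4,5,6,7,8,9}:3
  start at 0(x): 6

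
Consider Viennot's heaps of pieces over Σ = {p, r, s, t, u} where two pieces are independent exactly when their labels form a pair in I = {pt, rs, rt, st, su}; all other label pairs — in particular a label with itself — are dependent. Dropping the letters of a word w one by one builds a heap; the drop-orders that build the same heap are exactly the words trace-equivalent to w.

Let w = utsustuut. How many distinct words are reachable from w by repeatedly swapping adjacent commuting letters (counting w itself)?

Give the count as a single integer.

0(u) covers ∅
1(t) covers 0:u
2(s) covers ∅
3(u) covers 1:t
4(s) covers 2:s
5(t) covers 3:u
6(u) covers 5:t
7(u) covers 6:u
8(t) covers 7:u
floor of heap: 0:u, 2:s
completions by unplaced set U, small U first (add the entries for U minus each lowest piece of U):
  |U|=1: {4}:1  {8}:1
  |U|=2: {2,4}:1  {4,8}:2  {7,8}:1
  |U|=3: {2,4,8}:3  {4,7,8}:3  {6,7,8}:1
  |U|=4: {2,4,7,8}:6  {4,6,7,8}:4  {5,6,7,8}:1
  |U|=5: {2,4,6,7,8}:10  {3,5,6,7,8}:1  {4,5,6,7,8}:5
  |U|=6: {1,3,5,6,7,8}:1  {2,4,5,6,7,8}:15  {3,4,5,6,7,8}:6
  |U|=7: {0,1,3,5,6,7,8}:1  {1,3,4,5,6,7,8}:7  {2,3,4,5,6,7,8}:21
  start at 0(u): 28
  start at 2(s): 8
sum over floor = 36

36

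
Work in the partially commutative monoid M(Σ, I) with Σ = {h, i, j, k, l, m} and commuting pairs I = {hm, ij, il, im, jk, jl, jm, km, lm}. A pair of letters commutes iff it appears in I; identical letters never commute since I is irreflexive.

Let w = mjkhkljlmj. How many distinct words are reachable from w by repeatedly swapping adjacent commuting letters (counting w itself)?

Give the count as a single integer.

900

#0=m has no predecessor
#1=j has no predecessor
#2=k has no predecessor
#3=h depends on [1:j, 2:k]
#4=k depends on [3:h]
#5=l depends on [4:k]
#6=j depends on [3:h]
#7=l depends on [5:l]
#8=m depends on [0:m]
#9=j depends on [6:j]
sources: [0:m, 1:j, 2:k]
N(rest) = Σ N(rest − s) over sources s of rest; N(one piece) = 1:
  size 1 → [7]=1  [8]=1  [9]=1
  size 2 → [0,8]=1  [5,7]=1  [6,9]=1  [7,8]=2  [7,9]=2  [8,9]=2
  size 3 → [0,7,8]=3  [0,8,9]=3  [4,5,7]=1  [5,7,8]=3  [5,7,9]=3  [6,7,9]=3  [6,8,9]=3  [7,8,9]=6
  size 4 → [0,5,7,8]=6  [0,6,8,9]=6  [0,7,8,9]=12  [4,5,7,8]=4  [4,5,7,9]=4  [5,6,7,9]=6  [5,7,8,9]=12  [6,7,8,9]=12
  size 5 → [0,4,5,7,8]=10  [0,5,7,8,9]=30  [0,6,7,8,9]=30  [4,5,6,7,9]=10  [4,5,7,8,9]=20  [5,6,7,8,9]=30
  size 6 → [0,4,5,7,8,9]=60  [0,5,6,7,8,9]=90  [3,4,5,6,7,9]=10  [4,5,6,7,8,9]=60
  size 7 → [0,4,5,6,7,8,9]=210  [1,3,4,5,6,7,9]=10  [2,3,4,5,6,7,9]=10  [3,4,5,6,7,8,9]=70
  size 8 → [0,3,4,5,6,7,8,9]=280  [1,2,3,4,5,6,7,9]=20  [1,3,4,5,6,7,8,9]=80  [2,3,4,5,6,7,8,9]=80
  first=0(m) contributes 180
  first=1(j) contributes 360
  first=2(k) contributes 360
|[w]| = 900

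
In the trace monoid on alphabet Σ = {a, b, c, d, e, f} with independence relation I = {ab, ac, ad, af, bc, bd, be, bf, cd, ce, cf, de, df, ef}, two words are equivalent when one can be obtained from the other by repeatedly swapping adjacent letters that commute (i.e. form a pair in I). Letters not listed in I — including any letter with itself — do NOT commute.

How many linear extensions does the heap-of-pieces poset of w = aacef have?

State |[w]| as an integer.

piece 0:a — minimal
piece 1:a rests on {0:a}
piece 2:c — minimal
piece 3:e rests on {1:a}
piece 4:f — minimal
minimal pieces: {0:a, 2:c, 4:f}
ways to finish when only these pieces remain (= sum over removing one remaining piece with nothing left below it):
  1 left: {2}→1  {3}→1  {4}→1
  2 left: {1,3}→1  {2,3}→2  {2,4}→2  {3,4}→2
  3 left: {0,1,3}→1  {1,2,3}→3  {1,3,4}→3  {2,3,4}→6
  placing 0:a first → 12 extensions
  placing 2:c first → 4 extensions
  placing 4:f first → 4 extensions
total linear extensions = 20

20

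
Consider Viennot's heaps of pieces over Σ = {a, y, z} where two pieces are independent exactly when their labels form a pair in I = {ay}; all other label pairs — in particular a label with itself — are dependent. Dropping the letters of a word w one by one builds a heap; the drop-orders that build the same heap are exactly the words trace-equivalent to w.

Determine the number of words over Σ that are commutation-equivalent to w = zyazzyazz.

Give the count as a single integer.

4

0(z) covers ∅
1(y) covers 0:z
2(a) covers 0:z
3(z) covers 1:y, 2:a
4(z) covers 3:z
5(y) covers 4:z
6(a) covers 4:z
7(z) covers 5:y, 6:a
8(z) covers 7:z
floor of heap: 0:z
completions by unplaced set U, small U first (add the entries for U minus each lowest piece of U):
  |U|=1: {8}:1
  |U|=2: {7,8}:1
  |U|=3: {5,7,8}:1  {6,7,8}:1
  |U|=4: {5,6,7,8}:2
  |U|=5: {4,5,6,7,8}:2
  |U|=6: {3,4,5,6,7,8}:2
  |U|=7: {1,3,4,5,6,7,8}:2  {2,3,4,5,6,7,8}:2
  start at 0(z): 4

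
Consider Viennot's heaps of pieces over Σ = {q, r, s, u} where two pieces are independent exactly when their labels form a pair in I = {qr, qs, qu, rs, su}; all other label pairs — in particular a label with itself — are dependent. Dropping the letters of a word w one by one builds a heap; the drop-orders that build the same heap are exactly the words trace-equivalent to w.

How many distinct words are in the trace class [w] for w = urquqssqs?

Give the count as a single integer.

1680

#0=u has no predecessor
#1=r depends on [0:u]
#2=q has no predecessor
#3=u depends on [1:r]
#4=q depends on [2:q]
#5=s has no predecessor
#6=s depends on [5:s]
#7=q depends on [4:q]
#8=s depends on [6:s]
sources: [0:u, 2:q, 5:s]
N(rest) = Σ N(rest − s) over sources s of rest; N(one piece) = 1:
  size 1 → [3]=1  [7]=1  [8]=1
  size 2 → [1,3]=1  [3,7]=2  [3,8]=2  [4,7]=1  [6,8]=1  [7,8]=2
  size 3 → [0,1,3]=1  [1,3,7]=3  [1,3,8]=3  [2,4,7]=1  [3,4,7]=3  [3,6,8]=3  [3,7,8]=6  [4,7,8]=3  [5,6,8]=1  [6,7,8]=3
  size 4 → [0,1,3,7]=4  [0,1,3,8]=4  [1,3,4,7]=6  [1,3,6,8]=6  [1,3,7,8]=12  [2,3,4,7]=4  [2,4,7,8]=4  [3,4,7,8]=12  [3,5,6,8]=4  [3,6,7,8]=12  [4,6,7,8]=6  [5,6,7,8]=4
  size 5 → [0,1,3,4,7]=10  [0,1,3,6,8]=10  [0,1,3,7,8]=20  [1,2,3,4,7]=10  [1,3,4,7,8]=30  [1,3,5,6,8]=10  [1,3,6,7,8]=30  [2,3,4,7,8]=20  [2,4,6,7,8]=10  [3,4,6,7,8]=30  [3,5,6,7,8]=20  [4,5,6,7,8]=10
  size 6 → [0,1,2,3,4,7]=20  [0,1,3,4,7,8]=60  [0,1,3,5,6,8]=20  [0,1,3,6,7,8]=60  [1,2,3,4,7,8]=60  [1,3,4,6,7,8]=90  [1,3,5,6,7,8]=60  [2,3,4,6,7,8]=60  [2,4,5,6,7,8]=20  [3,4,5,6,7,8]=60
  size 7 → [0,1,2,3,4,7,8]=140  [0,1,3,4,6,7,8]=210  [0,1,3,5,6,7,8]=140  [1,2,3,4,6,7,8]=210  [1,3,4,5,6,7,8]=210  [2,3,4,5,6,7,8]=140
  first=0(u) contributes 560
  first=2(q) contributes 560
  first=5(s) contributes 560
|[w]| = 1680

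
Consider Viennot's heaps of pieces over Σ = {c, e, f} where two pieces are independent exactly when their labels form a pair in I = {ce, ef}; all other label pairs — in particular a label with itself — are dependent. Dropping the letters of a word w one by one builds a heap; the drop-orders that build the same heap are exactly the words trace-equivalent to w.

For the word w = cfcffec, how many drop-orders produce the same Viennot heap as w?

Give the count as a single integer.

7

#0=c has no predecessor
#1=f depends on [0:c]
#2=c depends on [1:f]
#3=f depends on [2:c]
#4=f depends on [3:f]
#5=e has no predecessor
#6=c depends on [4:f]
sources: [0:c, 5:e]
N(rest) = Σ N(rest − s) over sources s of rest; N(one piece) = 1:
  size 1 → [5]=1  [6]=1
  size 2 → [4,6]=1  [5,6]=2
  size 3 → [3,4,6]=1  [4,5,6]=3
  size 4 → [2,3,4,6]=1  [3,4,5,6]=4
  size 5 → [1,2,3,4,6]=1  [2,3,4,5,6]=5
  first=0(c) contributes 6
  first=5(e) contributes 1
|[w]| = 7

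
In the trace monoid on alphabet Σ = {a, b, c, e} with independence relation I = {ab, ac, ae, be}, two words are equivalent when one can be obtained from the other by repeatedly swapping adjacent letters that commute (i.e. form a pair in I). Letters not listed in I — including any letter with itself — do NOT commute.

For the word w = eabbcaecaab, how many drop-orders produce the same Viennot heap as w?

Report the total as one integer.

piece 0:e — minimal
piece 1:a — minimal
piece 2:b — minimal
piece 3:b rests on {2:b}
piece 4:c rests on {0:e, 3:b}
piece 5:a rests on {1:a}
piece 6:e rests on {4:c}
piece 7:c rests on {6:e}
piece 8:a rests on {5:a}
piece 9:a rests on {8:a}
piece 10:b rests on {7:c}
minimal pieces: {0:e, 1:a, 2:b}
ways to finish when only these pieces remain (= sum over removing one remaining piece with nothing left below it):
  1 left: {9}→1  {10}→1
  2 left: {7,10}→1  {8,9}→1  {9,10}→2
  3 left: {5,8,9}→1  {6,7,10}→1  {7,9,10}→3  {8,9,10}→3
  4 left: {1,5,8,9}→1  {4,6,7,10}→1  {5,8,9,10}→4  {6,7,9,10}→4  {7,8,9,10}→6
  5 left: {0,4,6,7,10}→1  {1,5,8,9,10}→5  {3,4,6,7,10}→1  {4,6,7,9,10}→5  {5,7,8,9,10}→10  {6,7,8,9,10}→10
  6 left: {0,3,4,6,7,10}→2  {0,4,6,7,9,10}→6  {1,5,7,8,9,10}→15  {2,3,4,6,7,10}→1  {3,4,6,7,9,10}→6  {4,6,7,8,9,10}→15  {5,6,7,8,9,10}→20
  7 left: {0,2,3,4,6,7,10}→3  {0,3,4,6,7,9,10}→14  {0,4,6,7,8,9,10}→21  {1,5,6,7,8,9,10}→35  {2,3,4,6,7,9,10}→7  {3,4,6,7,8,9,10}→21  {4,5,6,7,8,9,10}→35
  8 left: {0,2,3,4,6,7,9,10}→24  {0,3,4,6,7,8,9,10}→56  {0,4,5,6,7,8,9,10}→56  {1,4,5,6,7,8,9,10}→70  {2,3,4,6,7,8,9,10}→28  {3,4,5,6,7,8,9,10}→56
  9 left: {0,1,4,5,6,7,8,9,10}→126  {0,2,3,4,6,7,8,9,10}→108  {0,3,4,5,6,7,8,9,10}→168  {1,3,4,5,6,7,8,9,10}→126  {2,3,4,5,6,7,8,9,10}→84
  placing 0:e first → 210 extensions
  placing 1:a first → 360 extensions
  placing 2:b first → 420 extensions
total linear extensions = 990

990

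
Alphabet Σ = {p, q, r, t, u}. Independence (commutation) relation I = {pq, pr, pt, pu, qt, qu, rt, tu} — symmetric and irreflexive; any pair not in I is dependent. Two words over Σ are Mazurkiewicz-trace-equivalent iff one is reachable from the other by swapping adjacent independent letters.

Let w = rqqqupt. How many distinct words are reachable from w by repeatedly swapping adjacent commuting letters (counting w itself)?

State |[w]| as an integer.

#0=r has no predecessor
#1=q depends on [0:r]
#2=q depends on [1:q]
#3=q depends on [2:q]
#4=u depends on [0:r]
#5=p has no predecessor
#6=t has no predecessor
sources: [0:r, 5:p, 6:t]
N(rest) = Σ N(rest − s) over sources s of rest; N(one piece) = 1:
  size 1 → [3]=1  [4]=1  [5]=1  [6]=1
  size 2 → [2,3]=1  [3,4]=2  [3,5]=2  [3,6]=2  [4,5]=2  [4,6]=2  [5,6]=2
  size 3 → [1,2,3]=1  [2,3,4]=3  [2,3,5]=3  [2,3,6]=3  [3,4,5]=6  [3,4,6]=6  [3,5,6]=6  [4,5,6]=6
  size 4 → [1,2,3,4]=4  [1,2,3,5]=4  [1,2,3,6]=4  [2,3,4,5]=12  [2,3,4,6]=12  [2,3,5,6]=12  [3,4,5,6]=24
  size 5 → [0,1,2,3,4]=4  [1,2,3,4,5]=20  [1,2,3,4,6]=20  [1,2,3,5,6]=20  [2,3,4,5,6]=60
  first=0(r) contributes 120
  first=5(p) contributes 24
  first=6(t) contributes 24
|[w]| = 168

168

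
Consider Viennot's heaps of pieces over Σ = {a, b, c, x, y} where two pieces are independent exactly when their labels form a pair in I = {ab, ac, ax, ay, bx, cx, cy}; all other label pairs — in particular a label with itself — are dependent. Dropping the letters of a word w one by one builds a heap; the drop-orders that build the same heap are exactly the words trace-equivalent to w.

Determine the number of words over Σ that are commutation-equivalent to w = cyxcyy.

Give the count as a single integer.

piece 0:c — minimal
piece 1:y — minimal
piece 2:x rests on {1:y}
piece 3:c rests on {0:c}
piece 4:y rests on {2:x}
piece 5:y rests on {4:y}
minimal pieces: {0:c, 1:y}
ways to finish when only these pieces remain (= sum over removing one remaining piece with nothing left below it):
  1 left: {3}→1  {5}→1
  2 left: {0,3}→1  {3,5}→2  {4,5}→1
  3 left: {0,3,5}→3  {2,4,5}→1  {3,4,5}→3
  4 left: {0,3,4,5}→6  {1,2,4,5}→1  {2,3,4,5}→4
  placing 0:c first → 5 extensions
  placing 1:y first → 10 extensions
total linear extensions = 15

15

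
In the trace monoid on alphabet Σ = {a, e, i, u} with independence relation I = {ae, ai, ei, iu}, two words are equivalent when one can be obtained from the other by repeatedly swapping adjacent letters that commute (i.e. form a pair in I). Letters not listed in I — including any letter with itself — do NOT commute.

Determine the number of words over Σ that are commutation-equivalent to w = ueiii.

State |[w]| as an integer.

drop 0:u onto floor
drop 1:e onto {0:u}
drop 2:i onto floor
drop 3:i onto {2:i}
drop 4:i onto {3:i}
ground layer = {0:u, 2:i}
drop-orders for the pieces not yet dropped (sum over which currently-grounded one goes next):
  1 to go: {1} 1  {4} 1
  2 to go: {0,1} 1  {1,4} 2  {3,4} 1
  3 to go: {0,1,4} 3  {1,3,4} 3  {2,3,4} 1
  if 0:u drops first: 4 orders
  if 2:i drops first: 6 orders
heap linearizations: 10

10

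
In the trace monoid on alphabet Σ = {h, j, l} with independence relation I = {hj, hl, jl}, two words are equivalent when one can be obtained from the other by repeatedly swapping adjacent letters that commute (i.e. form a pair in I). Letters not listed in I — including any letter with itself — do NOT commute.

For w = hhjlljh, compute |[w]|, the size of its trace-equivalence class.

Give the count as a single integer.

210

piece 0:h — minimal
piece 1:h rests on {0:h}
piece 2:j — minimal
piece 3:l — minimal
piece 4:l rests on {3:l}
piece 5:j rests on {2:j}
piece 6:h rests on {1:h}
minimal pieces: {0:h, 2:j, 3:l}
ways to finish when only these pieces remain (= sum over removing one remaining piece with nothing left below it):
  1 left: {4}→1  {5}→1  {6}→1
  2 left: {1,6}→1  {2,5}→1  {3,4}→1  {4,5}→2  {4,6}→2  {5,6}→2
  3 left: {0,1,6}→1  {1,4,6}→3  {1,5,6}→3  {2,4,5}→3  {2,5,6}→3  {3,4,5}→3  {3,4,6}→3  {4,5,6}→6
  4 left: {0,1,4,6}→4  {0,1,5,6}→4  {1,2,5,6}→6  {1,3,4,6}→6  {1,4,5,6}→12  {2,3,4,5}→6  {2,4,5,6}→12  {3,4,5,6}→12
  5 left: {0,1,2,5,6}→10  {0,1,3,4,6}→10  {0,1,4,5,6}→20  {1,2,4,5,6}→30  {1,3,4,5,6}→30  {2,3,4,5,6}→30
  placing 0:h first → 90 extensions
  placing 2:j first → 60 extensions
  placing 3:l first → 60 extensions
total linear extensions = 210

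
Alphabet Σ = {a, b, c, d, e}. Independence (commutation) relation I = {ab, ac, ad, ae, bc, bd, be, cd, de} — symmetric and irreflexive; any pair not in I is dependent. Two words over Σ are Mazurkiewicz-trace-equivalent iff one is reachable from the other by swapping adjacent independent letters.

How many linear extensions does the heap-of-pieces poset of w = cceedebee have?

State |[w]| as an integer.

72

piece 0:c — minimal
piece 1:c rests on {0:c}
piece 2:e rests on {1:c}
piece 3:e rests on {2:e}
piece 4:d — minimal
piece 5:e rests on {3:e}
piece 6:b — minimal
piece 7:e rests on {5:e}
piece 8:e rests on {7:e}
minimal pieces: {0:c, 4:d, 6:b}
ways to finish when only these pieces remain (= sum over removing one remaining piece with nothing left below it):
  1 left: {4}→1  {6}→1  {8}→1
  2 left: {4,6}→2  {4,8}→2  {6,8}→2  {7,8}→1
  3 left: {4,6,8}→6  {4,7,8}→3  {5,7,8}→1  {6,7,8}→3
  4 left: {3,5,7,8}→1  {4,5,7,8}→4  {4,6,7,8}→12  {5,6,7,8}→4
  5 left: {2,3,5,7,8}→1  {3,4,5,7,8}→5  {3,5,6,7,8}→5  {4,5,6,7,8}→20
  6 left: {1,2,3,5,7,8}→1  {2,3,4,5,7,8}→6  {2,3,5,6,7,8}→6  {3,4,5,6,7,8}→30
  7 left: {0,1,2,3,5,7,8}→1  {1,2,3,4,5,7,8}→7  {1,2,3,5,6,7,8}→7  {2,3,4,5,6,7,8}→42
  placing 0:c first → 56 extensions
  placing 4:d first → 8 extensions
  placing 6:b first → 8 extensions
total linear extensions = 72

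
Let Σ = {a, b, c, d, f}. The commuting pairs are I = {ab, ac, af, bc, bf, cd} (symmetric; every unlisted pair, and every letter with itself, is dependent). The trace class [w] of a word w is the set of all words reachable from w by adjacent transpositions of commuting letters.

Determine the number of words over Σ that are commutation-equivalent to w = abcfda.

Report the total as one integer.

12

0(a) covers ∅
1(b) covers ∅
2(c) covers ∅
3(f) covers 2:c
4(d) covers 0:a, 1:b, 3:f
5(a) covers 4:d
floor of heap: 0:a, 1:b, 2:c
completions by unplaced set U, small U first (add the entries for U minus each lowest piece of U):
  |U|=1: {5}:1
  |U|=2: {4,5}:1
  |U|=3: {0,4,5}:1  {1,4,5}:1  {3,4,5}:1
  |U|=4: {0,1,4,5}:2  {0,3,4,5}:2  {1,3,4,5}:2  {2,3,4,5}:1
  start at 0(a): 3
  start at 1(b): 3
  start at 2(c): 6
sum over floor = 12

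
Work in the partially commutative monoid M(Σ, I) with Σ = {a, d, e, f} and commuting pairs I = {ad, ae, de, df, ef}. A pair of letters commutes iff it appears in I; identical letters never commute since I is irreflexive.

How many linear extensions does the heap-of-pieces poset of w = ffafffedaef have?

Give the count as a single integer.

495

drop 0:f onto floor
drop 1:f onto {0:f}
drop 2:a onto {1:f}
drop 3:f onto {2:a}
drop 4:f onto {3:f}
drop 5:f onto {4:f}
drop 6:e onto floor
drop 7:d onto floor
drop 8:a onto {5:f}
drop 9:e onto {6:e}
drop 10:f onto {8:a}
ground layer = {0:f, 6:e, 7:d}
drop-orders for the pieces not yet dropped (sum over which currently-grounded one goes next):
  1 to go: {7} 1  {9} 1  {10} 1
  2 to go: {6,9} 1  {7,9} 2  {7,10} 2  {8,10} 1  {9,10} 2
  3 to go: {5,8,10} 1  {6,7,9} 3  {6,9,10} 3  {7,8,10} 3  {7,9,10} 6  {8,9,10} 3
  4 to go: {4,5,8,10} 1  {5,7,8,10} 4  {5,8,9,10} 4  {6,7,9,10} 12  {6,8,9,10} 6  {7,8,9,10} 12
  5 to go: {3,4,5,8,10} 1  {4,5,7,8,10} 5  {4,5,8,9,10} 5  {5,6,8,9,10} 10  {5,7,8,9,10} 20  {6,7,8,9,10} 30
  6 to go: {2,3,4,5,8,10} 1  {3,4,5,7,8,10} 6  {3,4,5,8,9,10} 6  {4,5,6,8,9,10} 15  {4,5,7,8,9,10} 30  {5,6,7,8,9,10} 60
  7 to go: {1,2,3,4,5,8,10} 1  {2,3,4,5,7,8,10} 7  {2,3,4,5,8,9,10} 7  {3,4,5,6,8,9,10} 21  {3,4,5,7,8,9,10} 42  {4,5,6,7,8,9,10} 105
  8 to go: {0,1,2,3,4,5,8,10} 1  {1,2,3,4,5,7,8,10} 8  {1,2,3,4,5,8,9,10} 8  {2,3,4,5,6,8,9,10} 28  {2,3,4,5,7,8,9,10} 56  {3,4,5,6,7,8,9,10} 168
  9 to go: {0,1,2,3,4,5,7,8,10} 9  {0,1,2,3,4,5,8,9,10} 9  {1,2,3,4,5,6,8,9,10} 36  {1,2,3,4,5,7,8,9,10} 72  {2,3,4,5,6,7,8,9,10} 252
  if 0:f drops first: 360 orders
  if 6:e drops first: 90 orders
  if 7:d drops first: 45 orders
heap linearizations: 495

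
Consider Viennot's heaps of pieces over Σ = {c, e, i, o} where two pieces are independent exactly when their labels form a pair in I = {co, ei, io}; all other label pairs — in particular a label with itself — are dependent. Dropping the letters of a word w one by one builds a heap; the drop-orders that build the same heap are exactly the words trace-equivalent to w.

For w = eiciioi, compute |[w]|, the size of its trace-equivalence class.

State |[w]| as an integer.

0(e) covers ∅
1(i) covers ∅
2(c) covers 0:e, 1:i
3(i) covers 2:c
4(i) covers 3:i
5(o) covers 0:e
6(i) covers 4:i
floor of heap: 0:e, 1:i
completions by unplaced set U, small U first (add the entries for U minus each lowest piece of U):
  |U|=1: {5}:1  {6}:1
  |U|=2: {4,6}:1  {5,6}:2
  |U|=3: {3,4,6}:1  {4,5,6}:3
  |U|=4: {2,3,4,6}:1  {3,4,5,6}:4
  |U|=5: {1,2,3,4,6}:1  {2,3,4,5,6}:5
  start at 0(e): 6
  start at 1(i): 5
sum over floor = 11

11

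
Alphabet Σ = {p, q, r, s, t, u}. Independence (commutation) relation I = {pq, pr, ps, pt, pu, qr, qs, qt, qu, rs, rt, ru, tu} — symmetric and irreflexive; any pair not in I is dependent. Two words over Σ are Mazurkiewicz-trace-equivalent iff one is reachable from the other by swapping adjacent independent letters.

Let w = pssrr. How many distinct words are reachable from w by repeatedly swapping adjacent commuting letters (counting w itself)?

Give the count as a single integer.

30

drop 0:p onto floor
drop 1:s onto floor
drop 2:s onto {1:s}
drop 3:r onto floor
drop 4:r onto {3:r}
ground layer = {0:p, 1:s, 3:r}
drop-orders for the pieces not yet dropped (sum over which currently-grounded one goes next):
  1 to go: {0} 1  {2} 1  {4} 1
  2 to go: {0,2} 2  {0,4} 2  {1,2} 1  {2,4} 2  {3,4} 1
  3 to go: {0,1,2} 3  {0,2,4} 6  {0,3,4} 3  {1,2,4} 3  {2,3,4} 3
  if 0:p drops first: 6 orders
  if 1:s drops first: 12 orders
  if 3:r drops first: 12 orders
heap linearizations: 30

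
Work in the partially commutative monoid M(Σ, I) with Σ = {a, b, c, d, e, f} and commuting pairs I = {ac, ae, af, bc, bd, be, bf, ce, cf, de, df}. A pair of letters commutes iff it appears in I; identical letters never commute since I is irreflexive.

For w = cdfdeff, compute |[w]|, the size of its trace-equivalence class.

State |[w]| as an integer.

piece 0:c — minimal
piece 1:d rests on {0:c}
piece 2:f — minimal
piece 3:d rests on {1:d}
piece 4:e rests on {2:f}
piece 5:f rests on {4:e}
piece 6:f rests on {5:f}
minimal pieces: {0:c, 2:f}
ways to finish when only these pieces remain (= sum over removing one remaining piece with nothing left below it):
  1 left: {3}→1  {6}→1
  2 left: {1,3}→1  {3,6}→2  {5,6}→1
  3 left: {0,1,3}→1  {1,3,6}→3  {3,5,6}→3  {4,5,6}→1
  4 left: {0,1,3,6}→4  {1,3,5,6}→6  {2,4,5,6}→1  {3,4,5,6}→4
  5 left: {0,1,3,5,6}→10  {1,3,4,5,6}→10  {2,3,4,5,6}→5
  placing 0:c first → 15 extensions
  placing 2:f first → 20 extensions
total linear extensions = 35

35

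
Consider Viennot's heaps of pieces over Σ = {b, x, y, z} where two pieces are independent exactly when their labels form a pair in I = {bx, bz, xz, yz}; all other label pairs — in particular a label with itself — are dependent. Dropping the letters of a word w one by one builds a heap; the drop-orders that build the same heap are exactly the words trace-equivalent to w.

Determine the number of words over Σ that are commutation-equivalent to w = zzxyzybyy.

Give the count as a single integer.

piece 0:z — minimal
piece 1:z rests on {0:z}
piece 2:x — minimal
piece 3:y rests on {2:x}
piece 4:z rests on {1:z}
piece 5:y rests on {3:y}
piece 6:b rests on {5:y}
piece 7:y rests on {6:b}
piece 8:y rests on {7:y}
minimal pieces: {0:z, 2:x}
ways to finish when only these pieces remain (= sum over removing one remaining piece with nothing left below it):
  1 left: {4}→1  {8}→1
  2 left: {1,4}→1  {4,8}→2  {7,8}→1
  3 left: {0,1,4}→1  {1,4,8}→3  {4,7,8}→3  {6,7,8}→1
  4 left: {0,1,4,8}→4  {1,4,7,8}→6  {4,6,7,8}→4  {5,6,7,8}→1
  5 left: {0,1,4,7,8}→10  {1,4,6,7,8}→10  {3,5,6,7,8}→1  {4,5,6,7,8}→5
  6 left: {0,1,4,6,7,8}→20  {1,4,5,6,7,8}→15  {2,3,5,6,7,8}→1  {3,4,5,6,7,8}→6
  7 left: {0,1,4,5,6,7,8}→35  {1,3,4,5,6,7,8}→21  {2,3,4,5,6,7,8}→7
  placing 0:z first → 28 extensions
  placing 2:x first → 56 extensions
total linear extensions = 84

84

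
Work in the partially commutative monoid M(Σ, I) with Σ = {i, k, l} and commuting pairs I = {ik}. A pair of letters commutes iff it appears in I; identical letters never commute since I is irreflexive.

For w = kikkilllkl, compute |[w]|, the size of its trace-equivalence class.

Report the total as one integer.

drop 0:k onto floor
drop 1:i onto floor
drop 2:k onto {0:k}
drop 3:k onto {2:k}
drop 4:i onto {1:i}
drop 5:l onto {3:k, 4:i}
drop 6:l onto {5:l}
drop 7:l onto {6:l}
drop 8:k onto {7:l}
drop 9:l onto {8:k}
ground layer = {0:k, 1:i}
drop-orders for the pieces not yet dropped (sum over which currently-grounded one goes next):
  1 to go: {9} 1
  2 to go: {8,9} 1
  3 to go: {7,8,9} 1
  4 to go: {6,7,8,9} 1
  5 to go: {5,6,7,8,9} 1
  6 to go: {3,5,6,7,8,9} 1  {4,5,6,7,8,9} 1
  7 to go: {1,4,5,6,7,8,9} 1  {2,3,5,6,7,8,9} 1  {3,4,5,6,7,8,9} 2
  8 to go: {0,2,3,5,6,7,8,9} 1  {1,3,4,5,6,7,8,9} 3  {2,3,4,5,6,7,8,9} 3
  if 0:k drops first: 6 orders
  if 1:i drops first: 4 orders
heap linearizations: 10

10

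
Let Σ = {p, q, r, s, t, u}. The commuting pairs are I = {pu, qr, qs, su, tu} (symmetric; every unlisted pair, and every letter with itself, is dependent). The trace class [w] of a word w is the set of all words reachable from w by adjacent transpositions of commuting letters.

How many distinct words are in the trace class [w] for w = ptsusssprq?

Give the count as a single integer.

piece 0:p — minimal
piece 1:t rests on {0:p}
piece 2:s rests on {1:t}
piece 3:u — minimal
piece 4:s rests on {2:s}
piece 5:s rests on {4:s}
piece 6:s rests on {5:s}
piece 7:p rests on {6:s}
piece 8:r rests on {3:u, 7:p}
piece 9:q rests on {3:u, 7:p}
minimal pieces: {0:p, 3:u}
ways to finish when only these pieces remain (= sum over removing one remaining piece with nothing left below it):
  1 left: {8}→1  {9}→1
  2 left: {8,9}→2
  3 left: {3,8,9}→2  {7,8,9}→2
  4 left: {3,7,8,9}→4  {6,7,8,9}→2
  5 left: {3,6,7,8,9}→6  {5,6,7,8,9}→2
  6 left: {3,5,6,7,8,9}→8  {4,5,6,7,8,9}→2
  7 left: {2,4,5,6,7,8,9}→2  {3,4,5,6,7,8,9}→10
  8 left: {1,2,4,5,6,7,8,9}→2  {2,3,4,5,6,7,8,9}→12
  placing 0:p first → 14 extensions
  placing 3:u first → 2 extensions
total linear extensions = 16

16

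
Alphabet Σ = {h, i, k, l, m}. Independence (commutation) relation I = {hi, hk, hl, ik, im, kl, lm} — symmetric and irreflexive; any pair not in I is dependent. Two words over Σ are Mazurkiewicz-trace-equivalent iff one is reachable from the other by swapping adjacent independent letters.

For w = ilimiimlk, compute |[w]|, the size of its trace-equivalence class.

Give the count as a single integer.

piece 0:i — minimal
piece 1:l rests on {0:i}
piece 2:i rests on {1:l}
piece 3:m — minimal
piece 4:i rests on {2:i}
piece 5:i rests on {4:i}
piece 6:m rests on {3:m}
piece 7:l rests on {5:i}
piece 8:k rests on {6:m}
minimal pieces: {0:i, 3:m}
ways to finish when only these pieces remain (= sum over removing one remaining piece with nothing left below it):
  1 left: {7}→1  {8}→1
  2 left: {5,7}→1  {6,8}→1  {7,8}→2
  3 left: {3,6,8}→1  {4,5,7}→1  {5,7,8}→3  {6,7,8}→3
  4 left: {2,4,5,7}→1  {3,6,7,8}→4  {4,5,7,8}→4  {5,6,7,8}→6
  5 left: {1,2,4,5,7}→1  {2,4,5,7,8}→5  {3,5,6,7,8}→10  {4,5,6,7,8}→10
  6 left: {0,1,2,4,5,7}→1  {1,2,4,5,7,8}→6  {2,4,5,6,7,8}→15  {3,4,5,6,7,8}→20
  7 left: {0,1,2,4,5,7,8}→7  {1,2,4,5,6,7,8}→21  {2,3,4,5,6,7,8}→35
  placing 0:i first → 56 extensions
  placing 3:m first → 28 extensions
total linear extensions = 84

84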